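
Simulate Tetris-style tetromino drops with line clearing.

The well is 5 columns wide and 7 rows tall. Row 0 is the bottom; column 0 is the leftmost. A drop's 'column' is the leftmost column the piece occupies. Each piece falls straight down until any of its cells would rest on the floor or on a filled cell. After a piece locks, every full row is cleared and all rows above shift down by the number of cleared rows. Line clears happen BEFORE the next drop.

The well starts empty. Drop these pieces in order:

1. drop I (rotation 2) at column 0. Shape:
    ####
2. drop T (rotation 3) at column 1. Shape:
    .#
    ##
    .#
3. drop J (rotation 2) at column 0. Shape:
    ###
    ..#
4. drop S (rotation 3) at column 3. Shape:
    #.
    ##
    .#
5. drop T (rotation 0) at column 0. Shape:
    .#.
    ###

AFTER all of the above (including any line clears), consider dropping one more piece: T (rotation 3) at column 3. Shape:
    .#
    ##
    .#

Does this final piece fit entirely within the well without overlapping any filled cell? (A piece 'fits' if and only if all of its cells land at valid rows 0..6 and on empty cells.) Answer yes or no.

Drop 1: I rot2 at col 0 lands with bottom-row=0; cleared 0 line(s) (total 0); column heights now [1 1 1 1 0], max=1
Drop 2: T rot3 at col 1 lands with bottom-row=1; cleared 0 line(s) (total 0); column heights now [1 3 4 1 0], max=4
Drop 3: J rot2 at col 0 lands with bottom-row=4; cleared 0 line(s) (total 0); column heights now [6 6 6 1 0], max=6
Drop 4: S rot3 at col 3 lands with bottom-row=0; cleared 1 line(s) (total 1); column heights now [5 5 5 2 1], max=5
Drop 5: T rot0 at col 0 lands with bottom-row=5; cleared 0 line(s) (total 1); column heights now [6 7 6 2 1], max=7
Test piece T rot3 at col 3 (width 2): heights before test = [6 7 6 2 1]; fits = True

Answer: yes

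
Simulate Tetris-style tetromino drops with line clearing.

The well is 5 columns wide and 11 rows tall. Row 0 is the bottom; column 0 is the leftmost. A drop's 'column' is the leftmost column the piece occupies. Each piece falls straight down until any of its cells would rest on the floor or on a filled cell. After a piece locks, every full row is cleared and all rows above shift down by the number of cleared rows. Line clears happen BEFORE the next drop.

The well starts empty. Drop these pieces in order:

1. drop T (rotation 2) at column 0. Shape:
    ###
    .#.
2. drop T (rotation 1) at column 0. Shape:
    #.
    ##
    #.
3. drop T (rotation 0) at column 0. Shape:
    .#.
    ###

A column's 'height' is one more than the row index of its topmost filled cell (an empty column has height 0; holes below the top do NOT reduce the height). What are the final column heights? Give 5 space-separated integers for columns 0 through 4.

Answer: 6 7 6 0 0

Derivation:
Drop 1: T rot2 at col 0 lands with bottom-row=0; cleared 0 line(s) (total 0); column heights now [2 2 2 0 0], max=2
Drop 2: T rot1 at col 0 lands with bottom-row=2; cleared 0 line(s) (total 0); column heights now [5 4 2 0 0], max=5
Drop 3: T rot0 at col 0 lands with bottom-row=5; cleared 0 line(s) (total 0); column heights now [6 7 6 0 0], max=7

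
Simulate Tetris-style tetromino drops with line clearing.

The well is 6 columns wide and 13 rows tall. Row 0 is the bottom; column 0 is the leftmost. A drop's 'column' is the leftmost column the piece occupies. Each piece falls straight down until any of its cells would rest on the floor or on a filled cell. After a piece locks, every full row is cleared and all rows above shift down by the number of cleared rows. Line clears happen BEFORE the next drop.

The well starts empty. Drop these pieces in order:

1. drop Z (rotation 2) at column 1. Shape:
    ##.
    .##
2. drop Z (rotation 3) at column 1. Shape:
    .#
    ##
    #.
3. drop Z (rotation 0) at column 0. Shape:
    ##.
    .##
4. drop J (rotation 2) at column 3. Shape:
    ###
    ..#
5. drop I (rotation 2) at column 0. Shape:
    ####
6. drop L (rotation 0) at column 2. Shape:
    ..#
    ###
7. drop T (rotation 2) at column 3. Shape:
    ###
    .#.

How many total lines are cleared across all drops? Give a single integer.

Drop 1: Z rot2 at col 1 lands with bottom-row=0; cleared 0 line(s) (total 0); column heights now [0 2 2 1 0 0], max=2
Drop 2: Z rot3 at col 1 lands with bottom-row=2; cleared 0 line(s) (total 0); column heights now [0 4 5 1 0 0], max=5
Drop 3: Z rot0 at col 0 lands with bottom-row=5; cleared 0 line(s) (total 0); column heights now [7 7 6 1 0 0], max=7
Drop 4: J rot2 at col 3 lands with bottom-row=0; cleared 0 line(s) (total 0); column heights now [7 7 6 2 2 2], max=7
Drop 5: I rot2 at col 0 lands with bottom-row=7; cleared 0 line(s) (total 0); column heights now [8 8 8 8 2 2], max=8
Drop 6: L rot0 at col 2 lands with bottom-row=8; cleared 0 line(s) (total 0); column heights now [8 8 9 9 10 2], max=10
Drop 7: T rot2 at col 3 lands with bottom-row=10; cleared 0 line(s) (total 0); column heights now [8 8 9 12 12 12], max=12

Answer: 0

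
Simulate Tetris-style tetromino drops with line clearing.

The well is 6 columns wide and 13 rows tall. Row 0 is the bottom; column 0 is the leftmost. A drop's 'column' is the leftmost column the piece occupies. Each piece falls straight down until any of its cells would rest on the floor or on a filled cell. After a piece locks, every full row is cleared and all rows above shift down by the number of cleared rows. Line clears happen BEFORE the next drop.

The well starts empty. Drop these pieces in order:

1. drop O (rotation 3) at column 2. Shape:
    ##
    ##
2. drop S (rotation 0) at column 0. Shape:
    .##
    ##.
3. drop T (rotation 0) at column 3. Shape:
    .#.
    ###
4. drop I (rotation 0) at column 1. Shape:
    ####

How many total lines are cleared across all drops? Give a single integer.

Drop 1: O rot3 at col 2 lands with bottom-row=0; cleared 0 line(s) (total 0); column heights now [0 0 2 2 0 0], max=2
Drop 2: S rot0 at col 0 lands with bottom-row=1; cleared 0 line(s) (total 0); column heights now [2 3 3 2 0 0], max=3
Drop 3: T rot0 at col 3 lands with bottom-row=2; cleared 0 line(s) (total 0); column heights now [2 3 3 3 4 3], max=4
Drop 4: I rot0 at col 1 lands with bottom-row=4; cleared 0 line(s) (total 0); column heights now [2 5 5 5 5 3], max=5

Answer: 0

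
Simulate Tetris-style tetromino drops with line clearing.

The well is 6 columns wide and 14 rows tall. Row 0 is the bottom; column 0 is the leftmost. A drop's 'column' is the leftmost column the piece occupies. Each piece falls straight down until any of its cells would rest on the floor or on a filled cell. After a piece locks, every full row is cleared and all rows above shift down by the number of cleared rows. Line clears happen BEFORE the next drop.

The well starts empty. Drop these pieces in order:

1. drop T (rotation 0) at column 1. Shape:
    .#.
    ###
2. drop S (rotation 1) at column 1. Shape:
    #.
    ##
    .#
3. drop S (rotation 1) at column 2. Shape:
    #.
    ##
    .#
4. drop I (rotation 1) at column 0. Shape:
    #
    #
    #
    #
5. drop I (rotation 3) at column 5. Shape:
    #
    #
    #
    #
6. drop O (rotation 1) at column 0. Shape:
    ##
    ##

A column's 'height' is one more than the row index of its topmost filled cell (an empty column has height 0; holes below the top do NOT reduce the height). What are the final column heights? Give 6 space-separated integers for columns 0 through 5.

Answer: 7 7 6 5 0 4

Derivation:
Drop 1: T rot0 at col 1 lands with bottom-row=0; cleared 0 line(s) (total 0); column heights now [0 1 2 1 0 0], max=2
Drop 2: S rot1 at col 1 lands with bottom-row=2; cleared 0 line(s) (total 0); column heights now [0 5 4 1 0 0], max=5
Drop 3: S rot1 at col 2 lands with bottom-row=3; cleared 0 line(s) (total 0); column heights now [0 5 6 5 0 0], max=6
Drop 4: I rot1 at col 0 lands with bottom-row=0; cleared 0 line(s) (total 0); column heights now [4 5 6 5 0 0], max=6
Drop 5: I rot3 at col 5 lands with bottom-row=0; cleared 0 line(s) (total 0); column heights now [4 5 6 5 0 4], max=6
Drop 6: O rot1 at col 0 lands with bottom-row=5; cleared 0 line(s) (total 0); column heights now [7 7 6 5 0 4], max=7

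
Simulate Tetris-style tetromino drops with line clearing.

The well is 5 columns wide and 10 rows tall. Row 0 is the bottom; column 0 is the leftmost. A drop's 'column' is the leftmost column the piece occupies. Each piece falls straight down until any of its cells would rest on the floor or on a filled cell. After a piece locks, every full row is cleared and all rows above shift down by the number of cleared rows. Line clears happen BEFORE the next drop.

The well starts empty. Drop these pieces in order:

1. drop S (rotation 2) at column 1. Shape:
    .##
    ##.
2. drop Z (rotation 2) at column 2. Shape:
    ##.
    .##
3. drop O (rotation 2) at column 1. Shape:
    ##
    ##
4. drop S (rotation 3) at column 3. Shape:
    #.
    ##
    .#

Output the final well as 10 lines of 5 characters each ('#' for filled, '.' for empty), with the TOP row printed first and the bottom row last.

Drop 1: S rot2 at col 1 lands with bottom-row=0; cleared 0 line(s) (total 0); column heights now [0 1 2 2 0], max=2
Drop 2: Z rot2 at col 2 lands with bottom-row=2; cleared 0 line(s) (total 0); column heights now [0 1 4 4 3], max=4
Drop 3: O rot2 at col 1 lands with bottom-row=4; cleared 0 line(s) (total 0); column heights now [0 6 6 4 3], max=6
Drop 4: S rot3 at col 3 lands with bottom-row=3; cleared 0 line(s) (total 0); column heights now [0 6 6 6 5], max=6

Answer: .....
.....
.....
.....
.###.
.####
..###
...##
..##.
.##..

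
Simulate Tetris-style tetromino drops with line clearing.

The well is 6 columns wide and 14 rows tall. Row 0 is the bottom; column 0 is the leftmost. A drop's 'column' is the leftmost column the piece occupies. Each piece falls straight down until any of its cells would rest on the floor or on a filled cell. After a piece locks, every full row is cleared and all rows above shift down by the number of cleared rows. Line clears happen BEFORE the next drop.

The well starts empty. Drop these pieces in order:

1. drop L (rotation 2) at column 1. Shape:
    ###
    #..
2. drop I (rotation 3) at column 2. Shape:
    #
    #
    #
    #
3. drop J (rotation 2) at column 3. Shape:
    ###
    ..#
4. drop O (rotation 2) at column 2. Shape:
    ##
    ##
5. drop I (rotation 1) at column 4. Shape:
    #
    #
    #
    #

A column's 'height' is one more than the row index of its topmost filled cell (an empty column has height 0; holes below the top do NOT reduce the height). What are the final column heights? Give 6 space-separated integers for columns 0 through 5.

Answer: 0 2 8 8 7 3

Derivation:
Drop 1: L rot2 at col 1 lands with bottom-row=0; cleared 0 line(s) (total 0); column heights now [0 2 2 2 0 0], max=2
Drop 2: I rot3 at col 2 lands with bottom-row=2; cleared 0 line(s) (total 0); column heights now [0 2 6 2 0 0], max=6
Drop 3: J rot2 at col 3 lands with bottom-row=1; cleared 0 line(s) (total 0); column heights now [0 2 6 3 3 3], max=6
Drop 4: O rot2 at col 2 lands with bottom-row=6; cleared 0 line(s) (total 0); column heights now [0 2 8 8 3 3], max=8
Drop 5: I rot1 at col 4 lands with bottom-row=3; cleared 0 line(s) (total 0); column heights now [0 2 8 8 7 3], max=8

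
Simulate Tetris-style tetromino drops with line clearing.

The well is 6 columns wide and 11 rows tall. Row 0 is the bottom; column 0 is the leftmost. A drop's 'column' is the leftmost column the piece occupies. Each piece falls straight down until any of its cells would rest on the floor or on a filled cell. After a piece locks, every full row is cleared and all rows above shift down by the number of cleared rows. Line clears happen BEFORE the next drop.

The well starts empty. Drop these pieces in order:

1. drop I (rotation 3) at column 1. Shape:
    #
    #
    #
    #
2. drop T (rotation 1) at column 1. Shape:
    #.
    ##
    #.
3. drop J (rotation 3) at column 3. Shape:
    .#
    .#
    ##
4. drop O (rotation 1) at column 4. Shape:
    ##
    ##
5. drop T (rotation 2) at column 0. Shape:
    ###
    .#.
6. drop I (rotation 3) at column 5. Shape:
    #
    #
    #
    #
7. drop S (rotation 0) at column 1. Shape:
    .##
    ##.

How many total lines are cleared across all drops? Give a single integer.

Answer: 0

Derivation:
Drop 1: I rot3 at col 1 lands with bottom-row=0; cleared 0 line(s) (total 0); column heights now [0 4 0 0 0 0], max=4
Drop 2: T rot1 at col 1 lands with bottom-row=4; cleared 0 line(s) (total 0); column heights now [0 7 6 0 0 0], max=7
Drop 3: J rot3 at col 3 lands with bottom-row=0; cleared 0 line(s) (total 0); column heights now [0 7 6 1 3 0], max=7
Drop 4: O rot1 at col 4 lands with bottom-row=3; cleared 0 line(s) (total 0); column heights now [0 7 6 1 5 5], max=7
Drop 5: T rot2 at col 0 lands with bottom-row=7; cleared 0 line(s) (total 0); column heights now [9 9 9 1 5 5], max=9
Drop 6: I rot3 at col 5 lands with bottom-row=5; cleared 0 line(s) (total 0); column heights now [9 9 9 1 5 9], max=9
Drop 7: S rot0 at col 1 lands with bottom-row=9; cleared 0 line(s) (total 0); column heights now [9 10 11 11 5 9], max=11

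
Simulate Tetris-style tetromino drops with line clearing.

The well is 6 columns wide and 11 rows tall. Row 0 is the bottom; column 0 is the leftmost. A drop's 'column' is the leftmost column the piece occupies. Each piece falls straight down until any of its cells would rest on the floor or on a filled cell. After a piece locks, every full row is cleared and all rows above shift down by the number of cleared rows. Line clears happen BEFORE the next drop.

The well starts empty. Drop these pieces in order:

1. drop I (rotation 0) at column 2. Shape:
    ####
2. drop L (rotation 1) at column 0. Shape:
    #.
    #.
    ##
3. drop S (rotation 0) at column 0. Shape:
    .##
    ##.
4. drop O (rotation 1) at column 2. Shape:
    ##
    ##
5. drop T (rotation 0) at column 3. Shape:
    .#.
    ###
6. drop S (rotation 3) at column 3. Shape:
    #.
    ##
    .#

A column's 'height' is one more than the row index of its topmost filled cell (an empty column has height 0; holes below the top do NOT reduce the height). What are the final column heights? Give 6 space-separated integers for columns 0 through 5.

Answer: 3 4 6 11 10 7

Derivation:
Drop 1: I rot0 at col 2 lands with bottom-row=0; cleared 0 line(s) (total 0); column heights now [0 0 1 1 1 1], max=1
Drop 2: L rot1 at col 0 lands with bottom-row=0; cleared 1 line(s) (total 1); column heights now [2 0 0 0 0 0], max=2
Drop 3: S rot0 at col 0 lands with bottom-row=2; cleared 0 line(s) (total 1); column heights now [3 4 4 0 0 0], max=4
Drop 4: O rot1 at col 2 lands with bottom-row=4; cleared 0 line(s) (total 1); column heights now [3 4 6 6 0 0], max=6
Drop 5: T rot0 at col 3 lands with bottom-row=6; cleared 0 line(s) (total 1); column heights now [3 4 6 7 8 7], max=8
Drop 6: S rot3 at col 3 lands with bottom-row=8; cleared 0 line(s) (total 1); column heights now [3 4 6 11 10 7], max=11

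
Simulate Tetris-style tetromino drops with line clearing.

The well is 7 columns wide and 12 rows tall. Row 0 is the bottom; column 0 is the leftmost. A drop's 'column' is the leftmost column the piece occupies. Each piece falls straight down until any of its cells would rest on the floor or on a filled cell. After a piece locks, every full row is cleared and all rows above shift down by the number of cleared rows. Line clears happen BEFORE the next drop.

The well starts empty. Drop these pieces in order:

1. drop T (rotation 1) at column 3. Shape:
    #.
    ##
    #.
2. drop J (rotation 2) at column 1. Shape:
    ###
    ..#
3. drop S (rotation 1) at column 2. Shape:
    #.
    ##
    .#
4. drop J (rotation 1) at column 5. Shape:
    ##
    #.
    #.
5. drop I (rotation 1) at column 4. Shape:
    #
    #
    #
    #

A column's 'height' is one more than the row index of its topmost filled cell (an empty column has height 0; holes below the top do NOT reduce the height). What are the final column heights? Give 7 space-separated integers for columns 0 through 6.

Answer: 0 5 8 7 6 3 3

Derivation:
Drop 1: T rot1 at col 3 lands with bottom-row=0; cleared 0 line(s) (total 0); column heights now [0 0 0 3 2 0 0], max=3
Drop 2: J rot2 at col 1 lands with bottom-row=3; cleared 0 line(s) (total 0); column heights now [0 5 5 5 2 0 0], max=5
Drop 3: S rot1 at col 2 lands with bottom-row=5; cleared 0 line(s) (total 0); column heights now [0 5 8 7 2 0 0], max=8
Drop 4: J rot1 at col 5 lands with bottom-row=0; cleared 0 line(s) (total 0); column heights now [0 5 8 7 2 3 3], max=8
Drop 5: I rot1 at col 4 lands with bottom-row=2; cleared 0 line(s) (total 0); column heights now [0 5 8 7 6 3 3], max=8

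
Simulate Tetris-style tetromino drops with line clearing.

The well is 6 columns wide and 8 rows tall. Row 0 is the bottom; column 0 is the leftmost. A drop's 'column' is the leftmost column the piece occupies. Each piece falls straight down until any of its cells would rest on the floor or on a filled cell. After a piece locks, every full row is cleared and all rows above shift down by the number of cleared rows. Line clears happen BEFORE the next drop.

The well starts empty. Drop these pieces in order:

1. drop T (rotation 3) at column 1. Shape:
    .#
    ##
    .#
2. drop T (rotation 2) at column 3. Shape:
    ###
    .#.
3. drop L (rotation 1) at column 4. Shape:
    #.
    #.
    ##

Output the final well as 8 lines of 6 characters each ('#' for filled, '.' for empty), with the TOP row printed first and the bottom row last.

Drop 1: T rot3 at col 1 lands with bottom-row=0; cleared 0 line(s) (total 0); column heights now [0 2 3 0 0 0], max=3
Drop 2: T rot2 at col 3 lands with bottom-row=0; cleared 0 line(s) (total 0); column heights now [0 2 3 2 2 2], max=3
Drop 3: L rot1 at col 4 lands with bottom-row=2; cleared 0 line(s) (total 0); column heights now [0 2 3 2 5 3], max=5

Answer: ......
......
......
....#.
....#.
..#.##
.#####
..#.#.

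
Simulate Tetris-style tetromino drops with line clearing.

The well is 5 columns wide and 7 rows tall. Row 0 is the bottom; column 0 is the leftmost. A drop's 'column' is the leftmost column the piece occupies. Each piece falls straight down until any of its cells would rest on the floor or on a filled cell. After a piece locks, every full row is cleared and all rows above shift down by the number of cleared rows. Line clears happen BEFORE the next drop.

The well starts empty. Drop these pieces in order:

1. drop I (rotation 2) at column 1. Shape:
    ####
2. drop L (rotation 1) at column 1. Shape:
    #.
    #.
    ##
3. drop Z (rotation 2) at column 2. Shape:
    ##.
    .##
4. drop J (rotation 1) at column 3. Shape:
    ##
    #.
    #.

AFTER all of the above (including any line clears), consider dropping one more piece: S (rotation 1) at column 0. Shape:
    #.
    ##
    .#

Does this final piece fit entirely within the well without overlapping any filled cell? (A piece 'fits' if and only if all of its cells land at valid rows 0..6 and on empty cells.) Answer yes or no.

Answer: yes

Derivation:
Drop 1: I rot2 at col 1 lands with bottom-row=0; cleared 0 line(s) (total 0); column heights now [0 1 1 1 1], max=1
Drop 2: L rot1 at col 1 lands with bottom-row=1; cleared 0 line(s) (total 0); column heights now [0 4 2 1 1], max=4
Drop 3: Z rot2 at col 2 lands with bottom-row=1; cleared 0 line(s) (total 0); column heights now [0 4 3 3 2], max=4
Drop 4: J rot1 at col 3 lands with bottom-row=3; cleared 0 line(s) (total 0); column heights now [0 4 3 6 6], max=6
Test piece S rot1 at col 0 (width 2): heights before test = [0 4 3 6 6]; fits = True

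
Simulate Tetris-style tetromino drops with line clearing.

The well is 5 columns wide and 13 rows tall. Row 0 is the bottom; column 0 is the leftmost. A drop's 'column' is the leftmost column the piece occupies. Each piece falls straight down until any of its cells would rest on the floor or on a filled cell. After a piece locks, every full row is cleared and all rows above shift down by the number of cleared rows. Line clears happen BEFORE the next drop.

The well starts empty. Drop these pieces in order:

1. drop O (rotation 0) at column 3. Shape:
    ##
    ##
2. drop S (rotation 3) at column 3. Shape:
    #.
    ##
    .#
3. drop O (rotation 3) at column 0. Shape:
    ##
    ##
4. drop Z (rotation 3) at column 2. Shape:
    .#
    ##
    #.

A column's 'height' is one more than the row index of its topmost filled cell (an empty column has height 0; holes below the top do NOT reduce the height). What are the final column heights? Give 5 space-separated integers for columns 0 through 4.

Answer: 2 2 6 7 4

Derivation:
Drop 1: O rot0 at col 3 lands with bottom-row=0; cleared 0 line(s) (total 0); column heights now [0 0 0 2 2], max=2
Drop 2: S rot3 at col 3 lands with bottom-row=2; cleared 0 line(s) (total 0); column heights now [0 0 0 5 4], max=5
Drop 3: O rot3 at col 0 lands with bottom-row=0; cleared 0 line(s) (total 0); column heights now [2 2 0 5 4], max=5
Drop 4: Z rot3 at col 2 lands with bottom-row=4; cleared 0 line(s) (total 0); column heights now [2 2 6 7 4], max=7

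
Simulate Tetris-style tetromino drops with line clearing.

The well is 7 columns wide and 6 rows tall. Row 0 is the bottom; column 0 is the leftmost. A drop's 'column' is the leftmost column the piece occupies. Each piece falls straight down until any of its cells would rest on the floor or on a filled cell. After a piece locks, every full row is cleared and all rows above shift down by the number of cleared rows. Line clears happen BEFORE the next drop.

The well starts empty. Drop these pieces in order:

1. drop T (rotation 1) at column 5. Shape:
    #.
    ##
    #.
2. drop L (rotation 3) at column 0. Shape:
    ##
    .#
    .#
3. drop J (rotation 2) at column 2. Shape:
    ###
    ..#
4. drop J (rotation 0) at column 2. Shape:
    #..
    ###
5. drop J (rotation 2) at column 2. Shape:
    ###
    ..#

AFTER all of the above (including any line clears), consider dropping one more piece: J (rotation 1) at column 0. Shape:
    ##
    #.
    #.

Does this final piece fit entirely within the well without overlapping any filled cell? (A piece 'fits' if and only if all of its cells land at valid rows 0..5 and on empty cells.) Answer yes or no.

Answer: yes

Derivation:
Drop 1: T rot1 at col 5 lands with bottom-row=0; cleared 0 line(s) (total 0); column heights now [0 0 0 0 0 3 2], max=3
Drop 2: L rot3 at col 0 lands with bottom-row=0; cleared 0 line(s) (total 0); column heights now [3 3 0 0 0 3 2], max=3
Drop 3: J rot2 at col 2 lands with bottom-row=0; cleared 0 line(s) (total 0); column heights now [3 3 2 2 2 3 2], max=3
Drop 4: J rot0 at col 2 lands with bottom-row=2; cleared 0 line(s) (total 0); column heights now [3 3 4 3 3 3 2], max=4
Drop 5: J rot2 at col 2 lands with bottom-row=3; cleared 0 line(s) (total 0); column heights now [3 3 5 5 5 3 2], max=5
Test piece J rot1 at col 0 (width 2): heights before test = [3 3 5 5 5 3 2]; fits = True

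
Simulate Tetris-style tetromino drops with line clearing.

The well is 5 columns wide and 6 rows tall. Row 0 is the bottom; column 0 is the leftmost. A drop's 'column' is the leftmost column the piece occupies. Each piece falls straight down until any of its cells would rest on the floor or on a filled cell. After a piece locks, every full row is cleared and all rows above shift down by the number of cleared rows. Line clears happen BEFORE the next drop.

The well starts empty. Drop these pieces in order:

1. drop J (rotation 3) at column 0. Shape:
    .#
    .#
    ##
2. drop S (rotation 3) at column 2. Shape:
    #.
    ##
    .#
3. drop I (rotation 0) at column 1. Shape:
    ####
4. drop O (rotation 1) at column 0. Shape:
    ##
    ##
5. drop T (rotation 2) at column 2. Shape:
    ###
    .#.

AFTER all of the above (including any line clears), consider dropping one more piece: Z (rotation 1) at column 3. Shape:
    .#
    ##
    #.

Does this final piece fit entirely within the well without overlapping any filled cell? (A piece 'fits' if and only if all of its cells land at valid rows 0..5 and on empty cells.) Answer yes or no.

Drop 1: J rot3 at col 0 lands with bottom-row=0; cleared 0 line(s) (total 0); column heights now [1 3 0 0 0], max=3
Drop 2: S rot3 at col 2 lands with bottom-row=0; cleared 0 line(s) (total 0); column heights now [1 3 3 2 0], max=3
Drop 3: I rot0 at col 1 lands with bottom-row=3; cleared 0 line(s) (total 0); column heights now [1 4 4 4 4], max=4
Drop 4: O rot1 at col 0 lands with bottom-row=4; cleared 0 line(s) (total 0); column heights now [6 6 4 4 4], max=6
Drop 5: T rot2 at col 2 lands with bottom-row=4; cleared 1 line(s) (total 1); column heights now [5 5 4 5 4], max=5
Test piece Z rot1 at col 3 (width 2): heights before test = [5 5 4 5 4]; fits = False

Answer: no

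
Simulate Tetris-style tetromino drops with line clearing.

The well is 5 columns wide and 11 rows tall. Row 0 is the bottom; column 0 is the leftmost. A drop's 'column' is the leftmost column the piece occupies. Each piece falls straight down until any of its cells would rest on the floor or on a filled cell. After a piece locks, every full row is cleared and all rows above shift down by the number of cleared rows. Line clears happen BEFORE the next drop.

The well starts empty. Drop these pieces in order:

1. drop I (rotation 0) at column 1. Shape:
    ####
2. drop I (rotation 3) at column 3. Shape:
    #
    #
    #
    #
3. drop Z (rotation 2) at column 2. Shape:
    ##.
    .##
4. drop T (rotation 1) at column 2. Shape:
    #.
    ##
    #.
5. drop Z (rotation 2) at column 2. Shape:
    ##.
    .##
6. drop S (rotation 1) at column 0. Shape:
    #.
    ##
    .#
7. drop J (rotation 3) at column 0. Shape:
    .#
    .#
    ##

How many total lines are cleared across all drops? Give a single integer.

Answer: 0

Derivation:
Drop 1: I rot0 at col 1 lands with bottom-row=0; cleared 0 line(s) (total 0); column heights now [0 1 1 1 1], max=1
Drop 2: I rot3 at col 3 lands with bottom-row=1; cleared 0 line(s) (total 0); column heights now [0 1 1 5 1], max=5
Drop 3: Z rot2 at col 2 lands with bottom-row=5; cleared 0 line(s) (total 0); column heights now [0 1 7 7 6], max=7
Drop 4: T rot1 at col 2 lands with bottom-row=7; cleared 0 line(s) (total 0); column heights now [0 1 10 9 6], max=10
Drop 5: Z rot2 at col 2 lands with bottom-row=9; cleared 0 line(s) (total 0); column heights now [0 1 11 11 10], max=11
Drop 6: S rot1 at col 0 lands with bottom-row=1; cleared 0 line(s) (total 0); column heights now [4 3 11 11 10], max=11
Drop 7: J rot3 at col 0 lands with bottom-row=4; cleared 0 line(s) (total 0); column heights now [5 7 11 11 10], max=11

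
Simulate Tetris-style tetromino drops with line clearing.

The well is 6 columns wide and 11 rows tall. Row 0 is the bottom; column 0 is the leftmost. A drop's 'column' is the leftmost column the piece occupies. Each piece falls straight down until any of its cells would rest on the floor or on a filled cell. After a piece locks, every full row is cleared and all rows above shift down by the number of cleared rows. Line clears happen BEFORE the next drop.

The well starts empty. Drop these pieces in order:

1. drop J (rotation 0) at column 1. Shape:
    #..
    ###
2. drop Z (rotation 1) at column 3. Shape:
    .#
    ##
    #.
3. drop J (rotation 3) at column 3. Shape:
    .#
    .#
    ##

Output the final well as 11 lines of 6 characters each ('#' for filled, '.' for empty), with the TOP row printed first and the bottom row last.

Answer: ......
......
......
......
....#.
....#.
...##.
....#.
...##.
.#.#..
.###..

Derivation:
Drop 1: J rot0 at col 1 lands with bottom-row=0; cleared 0 line(s) (total 0); column heights now [0 2 1 1 0 0], max=2
Drop 2: Z rot1 at col 3 lands with bottom-row=1; cleared 0 line(s) (total 0); column heights now [0 2 1 3 4 0], max=4
Drop 3: J rot3 at col 3 lands with bottom-row=4; cleared 0 line(s) (total 0); column heights now [0 2 1 5 7 0], max=7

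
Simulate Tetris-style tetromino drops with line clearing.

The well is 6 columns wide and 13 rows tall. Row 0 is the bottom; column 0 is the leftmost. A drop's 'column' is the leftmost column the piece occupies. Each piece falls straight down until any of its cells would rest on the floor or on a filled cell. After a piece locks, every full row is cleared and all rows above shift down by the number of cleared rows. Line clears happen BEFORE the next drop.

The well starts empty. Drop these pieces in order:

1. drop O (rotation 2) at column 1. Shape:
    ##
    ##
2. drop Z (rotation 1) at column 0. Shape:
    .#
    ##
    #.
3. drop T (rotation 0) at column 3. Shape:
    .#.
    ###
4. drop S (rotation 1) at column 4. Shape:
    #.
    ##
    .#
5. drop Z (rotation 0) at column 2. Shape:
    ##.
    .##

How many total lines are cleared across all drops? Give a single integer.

Drop 1: O rot2 at col 1 lands with bottom-row=0; cleared 0 line(s) (total 0); column heights now [0 2 2 0 0 0], max=2
Drop 2: Z rot1 at col 0 lands with bottom-row=1; cleared 0 line(s) (total 0); column heights now [3 4 2 0 0 0], max=4
Drop 3: T rot0 at col 3 lands with bottom-row=0; cleared 0 line(s) (total 0); column heights now [3 4 2 1 2 1], max=4
Drop 4: S rot1 at col 4 lands with bottom-row=1; cleared 0 line(s) (total 0); column heights now [3 4 2 1 4 3], max=4
Drop 5: Z rot0 at col 2 lands with bottom-row=4; cleared 0 line(s) (total 0); column heights now [3 4 6 6 5 3], max=6

Answer: 0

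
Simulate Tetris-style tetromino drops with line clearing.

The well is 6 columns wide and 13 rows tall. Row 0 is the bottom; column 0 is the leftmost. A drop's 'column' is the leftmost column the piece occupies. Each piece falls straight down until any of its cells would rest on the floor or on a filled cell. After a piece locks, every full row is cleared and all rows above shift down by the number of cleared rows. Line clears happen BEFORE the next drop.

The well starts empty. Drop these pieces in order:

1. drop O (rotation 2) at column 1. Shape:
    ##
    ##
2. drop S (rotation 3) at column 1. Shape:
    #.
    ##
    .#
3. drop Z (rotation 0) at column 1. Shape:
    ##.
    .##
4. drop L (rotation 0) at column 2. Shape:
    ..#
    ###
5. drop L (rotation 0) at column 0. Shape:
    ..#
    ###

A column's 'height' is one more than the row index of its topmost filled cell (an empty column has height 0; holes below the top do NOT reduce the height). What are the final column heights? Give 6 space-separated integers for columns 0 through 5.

Drop 1: O rot2 at col 1 lands with bottom-row=0; cleared 0 line(s) (total 0); column heights now [0 2 2 0 0 0], max=2
Drop 2: S rot3 at col 1 lands with bottom-row=2; cleared 0 line(s) (total 0); column heights now [0 5 4 0 0 0], max=5
Drop 3: Z rot0 at col 1 lands with bottom-row=4; cleared 0 line(s) (total 0); column heights now [0 6 6 5 0 0], max=6
Drop 4: L rot0 at col 2 lands with bottom-row=6; cleared 0 line(s) (total 0); column heights now [0 6 7 7 8 0], max=8
Drop 5: L rot0 at col 0 lands with bottom-row=7; cleared 0 line(s) (total 0); column heights now [8 8 9 7 8 0], max=9

Answer: 8 8 9 7 8 0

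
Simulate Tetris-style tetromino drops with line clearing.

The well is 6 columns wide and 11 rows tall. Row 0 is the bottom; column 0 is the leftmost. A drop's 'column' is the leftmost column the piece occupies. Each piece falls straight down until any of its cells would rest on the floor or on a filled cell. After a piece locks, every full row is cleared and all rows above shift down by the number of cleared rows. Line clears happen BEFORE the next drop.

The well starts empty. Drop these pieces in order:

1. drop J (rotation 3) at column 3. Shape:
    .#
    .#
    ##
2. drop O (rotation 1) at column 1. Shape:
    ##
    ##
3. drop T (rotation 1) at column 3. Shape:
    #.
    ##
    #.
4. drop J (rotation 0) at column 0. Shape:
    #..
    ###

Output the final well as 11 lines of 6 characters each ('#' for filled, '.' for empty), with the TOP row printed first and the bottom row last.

Drop 1: J rot3 at col 3 lands with bottom-row=0; cleared 0 line(s) (total 0); column heights now [0 0 0 1 3 0], max=3
Drop 2: O rot1 at col 1 lands with bottom-row=0; cleared 0 line(s) (total 0); column heights now [0 2 2 1 3 0], max=3
Drop 3: T rot1 at col 3 lands with bottom-row=2; cleared 0 line(s) (total 0); column heights now [0 2 2 5 4 0], max=5
Drop 4: J rot0 at col 0 lands with bottom-row=2; cleared 0 line(s) (total 0); column heights now [4 3 3 5 4 0], max=5

Answer: ......
......
......
......
......
......
...#..
#..##.
#####.
.##.#.
.####.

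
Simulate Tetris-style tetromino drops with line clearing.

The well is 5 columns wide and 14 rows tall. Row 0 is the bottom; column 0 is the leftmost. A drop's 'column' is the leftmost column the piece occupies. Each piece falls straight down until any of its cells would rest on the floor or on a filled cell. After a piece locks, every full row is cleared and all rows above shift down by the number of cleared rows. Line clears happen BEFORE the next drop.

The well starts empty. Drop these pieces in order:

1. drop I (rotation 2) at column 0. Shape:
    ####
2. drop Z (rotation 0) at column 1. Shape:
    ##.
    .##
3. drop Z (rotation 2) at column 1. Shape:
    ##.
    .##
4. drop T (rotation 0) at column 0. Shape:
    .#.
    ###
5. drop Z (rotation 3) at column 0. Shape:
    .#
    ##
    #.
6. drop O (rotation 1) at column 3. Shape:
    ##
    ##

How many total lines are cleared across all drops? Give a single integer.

Drop 1: I rot2 at col 0 lands with bottom-row=0; cleared 0 line(s) (total 0); column heights now [1 1 1 1 0], max=1
Drop 2: Z rot0 at col 1 lands with bottom-row=1; cleared 0 line(s) (total 0); column heights now [1 3 3 2 0], max=3
Drop 3: Z rot2 at col 1 lands with bottom-row=3; cleared 0 line(s) (total 0); column heights now [1 5 5 4 0], max=5
Drop 4: T rot0 at col 0 lands with bottom-row=5; cleared 0 line(s) (total 0); column heights now [6 7 6 4 0], max=7
Drop 5: Z rot3 at col 0 lands with bottom-row=6; cleared 0 line(s) (total 0); column heights now [8 9 6 4 0], max=9
Drop 6: O rot1 at col 3 lands with bottom-row=4; cleared 1 line(s) (total 1); column heights now [7 8 5 5 5], max=8

Answer: 1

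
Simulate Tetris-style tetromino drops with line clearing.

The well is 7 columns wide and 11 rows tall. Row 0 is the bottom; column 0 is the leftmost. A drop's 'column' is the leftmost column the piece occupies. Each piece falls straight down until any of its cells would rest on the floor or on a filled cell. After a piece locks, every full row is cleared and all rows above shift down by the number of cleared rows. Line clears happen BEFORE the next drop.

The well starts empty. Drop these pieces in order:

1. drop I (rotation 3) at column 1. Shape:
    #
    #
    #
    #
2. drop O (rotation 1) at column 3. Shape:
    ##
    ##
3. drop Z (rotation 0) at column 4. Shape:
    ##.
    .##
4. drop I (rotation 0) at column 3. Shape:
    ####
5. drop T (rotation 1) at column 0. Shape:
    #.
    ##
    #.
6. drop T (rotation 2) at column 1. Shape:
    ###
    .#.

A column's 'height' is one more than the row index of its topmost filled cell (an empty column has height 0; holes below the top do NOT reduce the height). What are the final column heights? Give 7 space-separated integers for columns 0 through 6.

Drop 1: I rot3 at col 1 lands with bottom-row=0; cleared 0 line(s) (total 0); column heights now [0 4 0 0 0 0 0], max=4
Drop 2: O rot1 at col 3 lands with bottom-row=0; cleared 0 line(s) (total 0); column heights now [0 4 0 2 2 0 0], max=4
Drop 3: Z rot0 at col 4 lands with bottom-row=1; cleared 0 line(s) (total 0); column heights now [0 4 0 2 3 3 2], max=4
Drop 4: I rot0 at col 3 lands with bottom-row=3; cleared 0 line(s) (total 0); column heights now [0 4 0 4 4 4 4], max=4
Drop 5: T rot1 at col 0 lands with bottom-row=3; cleared 0 line(s) (total 0); column heights now [6 5 0 4 4 4 4], max=6
Drop 6: T rot2 at col 1 lands with bottom-row=4; cleared 0 line(s) (total 0); column heights now [6 6 6 6 4 4 4], max=6

Answer: 6 6 6 6 4 4 4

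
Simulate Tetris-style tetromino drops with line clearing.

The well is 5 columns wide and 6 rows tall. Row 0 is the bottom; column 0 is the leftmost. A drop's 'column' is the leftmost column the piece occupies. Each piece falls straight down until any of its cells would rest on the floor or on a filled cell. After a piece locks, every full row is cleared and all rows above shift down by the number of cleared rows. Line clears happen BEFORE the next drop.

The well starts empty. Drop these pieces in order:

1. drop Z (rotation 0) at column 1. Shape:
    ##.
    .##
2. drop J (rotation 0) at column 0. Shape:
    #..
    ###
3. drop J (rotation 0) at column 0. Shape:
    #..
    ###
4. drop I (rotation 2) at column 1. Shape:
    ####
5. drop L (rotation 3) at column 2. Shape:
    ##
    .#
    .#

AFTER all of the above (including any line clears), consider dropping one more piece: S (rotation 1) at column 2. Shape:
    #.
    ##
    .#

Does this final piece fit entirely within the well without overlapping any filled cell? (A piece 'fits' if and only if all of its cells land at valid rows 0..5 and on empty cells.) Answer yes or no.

Answer: no

Derivation:
Drop 1: Z rot0 at col 1 lands with bottom-row=0; cleared 0 line(s) (total 0); column heights now [0 2 2 1 0], max=2
Drop 2: J rot0 at col 0 lands with bottom-row=2; cleared 0 line(s) (total 0); column heights now [4 3 3 1 0], max=4
Drop 3: J rot0 at col 0 lands with bottom-row=4; cleared 0 line(s) (total 0); column heights now [6 5 5 1 0], max=6
Drop 4: I rot2 at col 1 lands with bottom-row=5; cleared 1 line(s) (total 1); column heights now [5 5 5 1 0], max=5
Drop 5: L rot3 at col 2 lands with bottom-row=3; cleared 0 line(s) (total 1); column heights now [5 5 6 6 0], max=6
Test piece S rot1 at col 2 (width 2): heights before test = [5 5 6 6 0]; fits = False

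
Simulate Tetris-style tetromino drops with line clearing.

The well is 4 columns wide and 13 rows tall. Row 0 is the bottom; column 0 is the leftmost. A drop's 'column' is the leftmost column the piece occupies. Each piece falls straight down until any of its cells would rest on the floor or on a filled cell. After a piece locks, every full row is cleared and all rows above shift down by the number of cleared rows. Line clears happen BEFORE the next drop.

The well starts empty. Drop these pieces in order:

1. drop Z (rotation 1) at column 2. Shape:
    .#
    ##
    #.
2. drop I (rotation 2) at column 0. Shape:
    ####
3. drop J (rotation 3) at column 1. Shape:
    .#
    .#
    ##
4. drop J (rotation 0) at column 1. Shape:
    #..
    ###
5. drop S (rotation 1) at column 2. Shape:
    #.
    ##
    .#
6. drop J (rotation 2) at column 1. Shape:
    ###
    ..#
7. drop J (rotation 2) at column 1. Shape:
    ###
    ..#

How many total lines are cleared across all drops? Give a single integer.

Answer: 1

Derivation:
Drop 1: Z rot1 at col 2 lands with bottom-row=0; cleared 0 line(s) (total 0); column heights now [0 0 2 3], max=3
Drop 2: I rot2 at col 0 lands with bottom-row=3; cleared 1 line(s) (total 1); column heights now [0 0 2 3], max=3
Drop 3: J rot3 at col 1 lands with bottom-row=2; cleared 0 line(s) (total 1); column heights now [0 3 5 3], max=5
Drop 4: J rot0 at col 1 lands with bottom-row=5; cleared 0 line(s) (total 1); column heights now [0 7 6 6], max=7
Drop 5: S rot1 at col 2 lands with bottom-row=6; cleared 0 line(s) (total 1); column heights now [0 7 9 8], max=9
Drop 6: J rot2 at col 1 lands with bottom-row=8; cleared 0 line(s) (total 1); column heights now [0 10 10 10], max=10
Drop 7: J rot2 at col 1 lands with bottom-row=10; cleared 0 line(s) (total 1); column heights now [0 12 12 12], max=12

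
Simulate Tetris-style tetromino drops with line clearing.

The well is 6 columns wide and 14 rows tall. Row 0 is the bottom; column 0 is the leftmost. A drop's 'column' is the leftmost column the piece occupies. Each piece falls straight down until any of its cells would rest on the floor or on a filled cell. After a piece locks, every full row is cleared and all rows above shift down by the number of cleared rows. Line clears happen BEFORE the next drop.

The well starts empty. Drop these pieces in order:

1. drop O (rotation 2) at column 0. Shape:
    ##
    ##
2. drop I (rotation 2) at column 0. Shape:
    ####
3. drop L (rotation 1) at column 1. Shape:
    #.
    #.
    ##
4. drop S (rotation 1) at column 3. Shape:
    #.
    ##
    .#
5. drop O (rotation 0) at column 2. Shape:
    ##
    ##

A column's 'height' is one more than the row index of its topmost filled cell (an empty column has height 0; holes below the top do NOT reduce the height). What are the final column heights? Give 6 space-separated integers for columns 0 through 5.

Drop 1: O rot2 at col 0 lands with bottom-row=0; cleared 0 line(s) (total 0); column heights now [2 2 0 0 0 0], max=2
Drop 2: I rot2 at col 0 lands with bottom-row=2; cleared 0 line(s) (total 0); column heights now [3 3 3 3 0 0], max=3
Drop 3: L rot1 at col 1 lands with bottom-row=3; cleared 0 line(s) (total 0); column heights now [3 6 4 3 0 0], max=6
Drop 4: S rot1 at col 3 lands with bottom-row=2; cleared 0 line(s) (total 0); column heights now [3 6 4 5 4 0], max=6
Drop 5: O rot0 at col 2 lands with bottom-row=5; cleared 0 line(s) (total 0); column heights now [3 6 7 7 4 0], max=7

Answer: 3 6 7 7 4 0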